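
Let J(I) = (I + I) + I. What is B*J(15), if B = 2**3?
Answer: 360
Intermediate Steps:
B = 8
J(I) = 3*I (J(I) = 2*I + I = 3*I)
B*J(15) = 8*(3*15) = 8*45 = 360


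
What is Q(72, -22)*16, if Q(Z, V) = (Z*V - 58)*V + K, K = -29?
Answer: 577520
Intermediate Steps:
Q(Z, V) = -29 + V*(-58 + V*Z) (Q(Z, V) = (Z*V - 58)*V - 29 = (V*Z - 58)*V - 29 = (-58 + V*Z)*V - 29 = V*(-58 + V*Z) - 29 = -29 + V*(-58 + V*Z))
Q(72, -22)*16 = (-29 - 58*(-22) + 72*(-22)**2)*16 = (-29 + 1276 + 72*484)*16 = (-29 + 1276 + 34848)*16 = 36095*16 = 577520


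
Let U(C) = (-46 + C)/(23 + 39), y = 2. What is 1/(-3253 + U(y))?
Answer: -31/100865 ≈ -0.00030734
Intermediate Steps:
U(C) = -23/31 + C/62 (U(C) = (-46 + C)/62 = (-46 + C)*(1/62) = -23/31 + C/62)
1/(-3253 + U(y)) = 1/(-3253 + (-23/31 + (1/62)*2)) = 1/(-3253 + (-23/31 + 1/31)) = 1/(-3253 - 22/31) = 1/(-100865/31) = -31/100865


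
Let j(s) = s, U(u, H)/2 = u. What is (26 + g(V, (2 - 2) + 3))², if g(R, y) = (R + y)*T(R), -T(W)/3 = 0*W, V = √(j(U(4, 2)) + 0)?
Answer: 676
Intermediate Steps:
U(u, H) = 2*u
V = 2*√2 (V = √(2*4 + 0) = √(8 + 0) = √8 = 2*√2 ≈ 2.8284)
T(W) = 0 (T(W) = -0*W = -3*0 = 0)
g(R, y) = 0 (g(R, y) = (R + y)*0 = 0)
(26 + g(V, (2 - 2) + 3))² = (26 + 0)² = 26² = 676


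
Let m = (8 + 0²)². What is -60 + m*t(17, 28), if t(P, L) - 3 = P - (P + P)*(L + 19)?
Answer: -101052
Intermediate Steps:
t(P, L) = 3 + P - 2*P*(19 + L) (t(P, L) = 3 + (P - (P + P)*(L + 19)) = 3 + (P - 2*P*(19 + L)) = 3 + P - 2*P*(19 + L))
m = 64 (m = (8 + 0)² = 8² = 64)
-60 + m*t(17, 28) = -60 + 64*(3 - 37*17 - 2*28*17) = -60 + 64*(3 - 629 - 952) = -60 + 64*(-1578) = -60 - 100992 = -101052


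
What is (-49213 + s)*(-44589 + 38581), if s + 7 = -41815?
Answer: 546938280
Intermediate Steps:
s = -41822 (s = -7 - 41815 = -41822)
(-49213 + s)*(-44589 + 38581) = (-49213 - 41822)*(-44589 + 38581) = -91035*(-6008) = 546938280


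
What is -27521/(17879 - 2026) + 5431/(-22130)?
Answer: -695137373/350826890 ≈ -1.9814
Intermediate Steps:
-27521/(17879 - 2026) + 5431/(-22130) = -27521/15853 + 5431*(-1/22130) = -27521*1/15853 - 5431/22130 = -27521/15853 - 5431/22130 = -695137373/350826890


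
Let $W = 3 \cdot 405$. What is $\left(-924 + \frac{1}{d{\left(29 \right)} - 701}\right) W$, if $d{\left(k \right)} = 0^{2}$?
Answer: $- \frac{786985875}{701} \approx -1.1227 \cdot 10^{6}$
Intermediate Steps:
$d{\left(k \right)} = 0$
$W = 1215$
$\left(-924 + \frac{1}{d{\left(29 \right)} - 701}\right) W = \left(-924 + \frac{1}{0 - 701}\right) 1215 = \left(-924 + \frac{1}{-701}\right) 1215 = \left(-924 - \frac{1}{701}\right) 1215 = \left(- \frac{647725}{701}\right) 1215 = - \frac{786985875}{701}$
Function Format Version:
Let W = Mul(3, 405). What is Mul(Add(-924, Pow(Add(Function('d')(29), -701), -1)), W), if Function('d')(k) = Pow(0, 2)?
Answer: Rational(-786985875, 701) ≈ -1.1227e+6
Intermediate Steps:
Function('d')(k) = 0
W = 1215
Mul(Add(-924, Pow(Add(Function('d')(29), -701), -1)), W) = Mul(Add(-924, Pow(Add(0, -701), -1)), 1215) = Mul(Add(-924, Pow(-701, -1)), 1215) = Mul(Add(-924, Rational(-1, 701)), 1215) = Mul(Rational(-647725, 701), 1215) = Rational(-786985875, 701)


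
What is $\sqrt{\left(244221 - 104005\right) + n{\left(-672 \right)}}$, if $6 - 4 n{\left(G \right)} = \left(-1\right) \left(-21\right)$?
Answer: $\frac{\sqrt{560849}}{2} \approx 374.45$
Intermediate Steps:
$n{\left(G \right)} = - \frac{15}{4}$ ($n{\left(G \right)} = \frac{3}{2} - \frac{\left(-1\right) \left(-21\right)}{4} = \frac{3}{2} - \frac{21}{4} = - \frac{15}{4}$)
$\sqrt{\left(244221 - 104005\right) + n{\left(-672 \right)}} = \sqrt{\left(244221 - 104005\right) - \frac{15}{4}} = \sqrt{140216 - \frac{15}{4}} = \sqrt{\frac{560849}{4}} = \frac{\sqrt{560849}}{2}$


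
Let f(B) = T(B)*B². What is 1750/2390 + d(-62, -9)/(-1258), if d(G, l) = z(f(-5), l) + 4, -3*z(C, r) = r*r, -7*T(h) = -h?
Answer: 225647/300662 ≈ 0.75050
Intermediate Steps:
T(h) = h/7 (T(h) = -(-1)*h/7 = h/7)
f(B) = B³/7 (f(B) = (B/7)*B² = B³/7)
z(C, r) = -r²/3 (z(C, r) = -r*r/3 = -r²/3)
d(G, l) = 4 - l²/3 (d(G, l) = -l²/3 + 4 = 4 - l²/3)
1750/2390 + d(-62, -9)/(-1258) = 1750/2390 + (4 - ⅓*(-9)²)/(-1258) = 1750*(1/2390) + (4 - ⅓*81)*(-1/1258) = 175/239 + (4 - 27)*(-1/1258) = 175/239 - 23*(-1/1258) = 175/239 + 23/1258 = 225647/300662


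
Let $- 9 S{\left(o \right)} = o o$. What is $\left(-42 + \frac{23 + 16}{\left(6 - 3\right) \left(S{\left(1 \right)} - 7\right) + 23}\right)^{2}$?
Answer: $\frac{8649}{25} \approx 345.96$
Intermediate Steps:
$S{\left(o \right)} = - \frac{o^{2}}{9}$ ($S{\left(o \right)} = - \frac{o o}{9} = - \frac{o^{2}}{9}$)
$\left(-42 + \frac{23 + 16}{\left(6 - 3\right) \left(S{\left(1 \right)} - 7\right) + 23}\right)^{2} = \left(-42 + \frac{23 + 16}{\left(6 - 3\right) \left(- \frac{1^{2}}{9} - 7\right) + 23}\right)^{2} = \left(-42 + \frac{39}{3 \left(\left(- \frac{1}{9}\right) 1 - 7\right) + 23}\right)^{2} = \left(-42 + \frac{39}{3 \left(- \frac{1}{9} - 7\right) + 23}\right)^{2} = \left(-42 + \frac{39}{3 \left(- \frac{64}{9}\right) + 23}\right)^{2} = \left(-42 + \frac{39}{- \frac{64}{3} + 23}\right)^{2} = \left(-42 + \frac{39}{\frac{5}{3}}\right)^{2} = \left(-42 + 39 \cdot \frac{3}{5}\right)^{2} = \left(-42 + \frac{117}{5}\right)^{2} = \left(- \frac{93}{5}\right)^{2} = \frac{8649}{25}$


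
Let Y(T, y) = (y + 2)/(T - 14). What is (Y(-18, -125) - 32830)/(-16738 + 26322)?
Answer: -1050437/306688 ≈ -3.4251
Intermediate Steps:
Y(T, y) = (2 + y)/(-14 + T)
(Y(-18, -125) - 32830)/(-16738 + 26322) = ((2 - 125)/(-14 - 18) - 32830)/(-16738 + 26322) = (-123/(-32) - 32830)/9584 = (-1/32*(-123) - 32830)*(1/9584) = (123/32 - 32830)*(1/9584) = -1050437/32*1/9584 = -1050437/306688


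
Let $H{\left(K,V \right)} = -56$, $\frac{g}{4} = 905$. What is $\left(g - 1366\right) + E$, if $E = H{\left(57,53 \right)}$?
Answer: $2198$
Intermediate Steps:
$g = 3620$ ($g = 4 \cdot 905 = 3620$)
$E = -56$
$\left(g - 1366\right) + E = \left(3620 - 1366\right) - 56 = 2254 - 56 = 2198$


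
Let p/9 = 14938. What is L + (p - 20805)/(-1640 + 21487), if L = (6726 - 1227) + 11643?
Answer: 340330911/19847 ≈ 17148.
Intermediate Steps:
p = 134442 (p = 9*14938 = 134442)
L = 17142 (L = 5499 + 11643 = 17142)
L + (p - 20805)/(-1640 + 21487) = 17142 + (134442 - 20805)/(-1640 + 21487) = 17142 + 113637/19847 = 340330911/19847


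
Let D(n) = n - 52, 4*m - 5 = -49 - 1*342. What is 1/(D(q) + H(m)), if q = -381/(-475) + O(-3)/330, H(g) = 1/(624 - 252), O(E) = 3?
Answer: -1943700/99490453 ≈ -0.019537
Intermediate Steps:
m = -193/2 (m = 5/4 + (-49 - 1*342)/4 = 5/4 + (-49 - 342)/4 = 5/4 + (¼)*(-391) = 5/4 - 391/4 = -193/2 ≈ -96.500)
H(g) = 1/372
q = 8477/10450 (q = -381/(-475) + 3/330 = -381*(-1/475) + 3*(1/330) = 381/475 + 1/110 = 8477/10450 ≈ 0.81120)
D(n) = -52 + n
1/(D(q) + H(m)) = 1/((-52 + 8477/10450) + 1/372) = 1/(-534923/10450 + 1/372) = 1/(-99490453/1943700) = -1943700/99490453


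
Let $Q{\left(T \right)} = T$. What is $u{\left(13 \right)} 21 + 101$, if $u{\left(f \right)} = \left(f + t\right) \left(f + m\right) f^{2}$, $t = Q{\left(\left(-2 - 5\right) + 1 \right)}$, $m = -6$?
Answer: $174002$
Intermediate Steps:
$t = -6$ ($t = \left(-2 - 5\right) + 1 = -7 + 1 = -6$)
$u{\left(f \right)} = f^{2} \left(-6 + f\right)^{2}$ ($u{\left(f \right)} = \left(f - 6\right) \left(f - 6\right) f^{2} = \left(-6 + f\right) \left(-6 + f\right) f^{2} = \left(-6 + f\right)^{2} f^{2} = f^{2} \left(-6 + f\right)^{2}$)
$u{\left(13 \right)} 21 + 101 = 13^{2} \left(36 + 13^{2} - 156\right) 21 + 101 = 169 \left(36 + 169 - 156\right) 21 + 101 = 169 \cdot 49 \cdot 21 + 101 = 8281 \cdot 21 + 101 = 173901 + 101 = 174002$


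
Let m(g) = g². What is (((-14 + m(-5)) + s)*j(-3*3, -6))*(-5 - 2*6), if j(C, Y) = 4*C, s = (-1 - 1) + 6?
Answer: 9180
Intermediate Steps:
s = 4 (s = -2 + 6 = 4)
(((-14 + m(-5)) + s)*j(-3*3, -6))*(-5 - 2*6) = (((-14 + (-5)²) + 4)*(4*(-3*3)))*(-5 - 2*6) = (((-14 + 25) + 4)*(4*(-9)))*(-5 - 12) = ((11 + 4)*(-36))*(-17) = (15*(-36))*(-17) = -540*(-17) = 9180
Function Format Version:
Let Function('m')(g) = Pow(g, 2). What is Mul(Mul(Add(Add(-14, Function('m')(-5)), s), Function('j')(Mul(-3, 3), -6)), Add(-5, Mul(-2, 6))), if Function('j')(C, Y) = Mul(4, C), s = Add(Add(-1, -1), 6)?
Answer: 9180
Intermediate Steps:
s = 4 (s = Add(-2, 6) = 4)
Mul(Mul(Add(Add(-14, Function('m')(-5)), s), Function('j')(Mul(-3, 3), -6)), Add(-5, Mul(-2, 6))) = Mul(Mul(Add(Add(-14, Pow(-5, 2)), 4), Mul(4, Mul(-3, 3))), Add(-5, Mul(-2, 6))) = Mul(Mul(Add(Add(-14, 25), 4), Mul(4, -9)), Add(-5, -12)) = Mul(Mul(Add(11, 4), -36), -17) = Mul(Mul(15, -36), -17) = Mul(-540, -17) = 9180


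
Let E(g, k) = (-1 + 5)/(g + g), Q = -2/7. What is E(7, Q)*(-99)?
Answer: -198/7 ≈ -28.286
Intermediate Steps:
Q = -2/7 (Q = -2*⅐ = -2/7 ≈ -0.28571)
E(g, k) = 2/g (E(g, k) = 4/((2*g)) = 4*(1/(2*g)) = 2/g)
E(7, Q)*(-99) = (2/7)*(-99) = -198/7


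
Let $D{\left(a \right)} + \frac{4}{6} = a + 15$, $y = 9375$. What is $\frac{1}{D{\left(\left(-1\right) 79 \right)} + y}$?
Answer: $\frac{3}{27931} \approx 0.00010741$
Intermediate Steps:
$D{\left(a \right)} = \frac{43}{3} + a$ ($D{\left(a \right)} = - \frac{2}{3} + \left(a + 15\right) = - \frac{2}{3} + \left(15 + a\right) = \frac{43}{3} + a$)
$\frac{1}{D{\left(\left(-1\right) 79 \right)} + y} = \frac{1}{\left(\frac{43}{3} - 79\right) + 9375} = \frac{1}{- \frac{194}{3} + 9375} = \frac{1}{\frac{27931}{3}} = \frac{3}{27931}$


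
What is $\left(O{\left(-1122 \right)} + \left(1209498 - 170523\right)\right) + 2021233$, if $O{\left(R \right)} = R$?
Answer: $3059086$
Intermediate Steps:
$\left(O{\left(-1122 \right)} + \left(1209498 - 170523\right)\right) + 2021233 = \left(-1122 + \left(1209498 - 170523\right)\right) + 2021233 = \left(-1122 + 1038975\right) + 2021233 = 1037853 + 2021233 = 3059086$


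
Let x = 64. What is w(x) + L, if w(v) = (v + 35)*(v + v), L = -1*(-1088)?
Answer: 13760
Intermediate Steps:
L = 1088
w(v) = 2*v*(35 + v) (w(v) = (35 + v)*(2*v) = 2*v*(35 + v))
w(x) + L = 2*64*(35 + 64) + 1088 = 2*64*99 + 1088 = 12672 + 1088 = 13760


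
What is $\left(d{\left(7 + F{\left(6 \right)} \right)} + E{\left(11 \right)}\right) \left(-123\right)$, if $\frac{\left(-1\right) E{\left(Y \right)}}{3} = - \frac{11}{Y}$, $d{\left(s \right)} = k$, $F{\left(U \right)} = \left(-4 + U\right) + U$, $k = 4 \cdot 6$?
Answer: $-3321$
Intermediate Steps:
$k = 24$
$F{\left(U \right)} = -4 + 2 U$
$d{\left(s \right)} = 24$
$E{\left(Y \right)} = \frac{33}{Y}$ ($E{\left(Y \right)} = - 3 \left(- \frac{11}{Y}\right) = \frac{33}{Y}$)
$\left(d{\left(7 + F{\left(6 \right)} \right)} + E{\left(11 \right)}\right) \left(-123\right) = \left(24 + \frac{33}{11}\right) \left(-123\right) = \left(24 + 33 \cdot \frac{1}{11}\right) \left(-123\right) = \left(24 + 3\right) \left(-123\right) = 27 \left(-123\right) = -3321$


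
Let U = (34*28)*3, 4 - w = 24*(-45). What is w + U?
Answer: 3940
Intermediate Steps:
w = 1084 (w = 4 - 24*(-45) = 4 - 1*(-1080) = 4 + 1080 = 1084)
U = 2856 (U = 952*3 = 2856)
w + U = 1084 + 2856 = 3940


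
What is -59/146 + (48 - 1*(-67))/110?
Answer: 515/803 ≈ 0.64135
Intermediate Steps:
-59/146 + (48 - 1*(-67))/110 = -59*1/146 + (48 + 67)*(1/110) = -59/146 + 115*(1/110) = -59/146 + 23/22 = 515/803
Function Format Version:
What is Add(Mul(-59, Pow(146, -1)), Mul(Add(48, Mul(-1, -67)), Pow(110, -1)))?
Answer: Rational(515, 803) ≈ 0.64135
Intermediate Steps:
Add(Mul(-59, Pow(146, -1)), Mul(Add(48, Mul(-1, -67)), Pow(110, -1))) = Add(Mul(-59, Rational(1, 146)), Mul(Add(48, 67), Rational(1, 110))) = Add(Rational(-59, 146), Mul(115, Rational(1, 110))) = Add(Rational(-59, 146), Rational(23, 22)) = Rational(515, 803)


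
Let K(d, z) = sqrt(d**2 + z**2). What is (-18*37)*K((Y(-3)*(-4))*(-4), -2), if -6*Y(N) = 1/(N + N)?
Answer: -148*sqrt(85) ≈ -1364.5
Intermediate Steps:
Y(N) = -1/(12*N) (Y(N) = -1/(6*(N + N)) = -1/(6*(2*N)) = -1/(2*N)/6 = -1/(12*N))
(-18*37)*K((Y(-3)*(-4))*(-4), -2) = (-18*37)*sqrt(((-1/12/(-3)*(-4))*(-4))**2 + (-2)**2) = -666*sqrt(((-1/12*(-1/3)*(-4))*(-4))**2 + 4) = -666*sqrt((((1/36)*(-4))*(-4))**2 + 4) = -666*sqrt((-1/9*(-4))**2 + 4) = -666*sqrt((4/9)**2 + 4) = -666*sqrt(16/81 + 4) = -148*sqrt(85)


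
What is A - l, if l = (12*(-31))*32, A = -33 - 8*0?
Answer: 11871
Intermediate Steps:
A = -33 (A = -33 + 0 = -33)
l = -11904 (l = -372*32 = -11904)
A - l = -33 - 1*(-11904) = -33 + 11904 = 11871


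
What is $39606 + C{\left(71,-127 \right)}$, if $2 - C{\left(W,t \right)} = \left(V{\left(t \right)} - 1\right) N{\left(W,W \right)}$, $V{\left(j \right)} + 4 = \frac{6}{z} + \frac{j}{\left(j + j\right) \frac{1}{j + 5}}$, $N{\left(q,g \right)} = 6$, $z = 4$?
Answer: $39995$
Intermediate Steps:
$V{\left(j \right)} = \frac{j}{2}$ ($V{\left(j \right)} = -4 + \left(\frac{6}{4} + \frac{j}{\left(j + j\right) \frac{1}{j + 5}}\right) = -4 + \left(6 \cdot \frac{1}{4} + \frac{j}{2 j \frac{1}{5 + j}}\right) = -4 + \left(\frac{3}{2} + \frac{j}{2 j \frac{1}{5 + j}}\right) = -4 + \left(\frac{3}{2} + j \frac{5 + j}{2 j}\right) = -4 + \left(\frac{3}{2} + \left(\frac{5}{2} + \frac{j}{2}\right)\right) = -4 + \left(4 + \frac{j}{2}\right) = \frac{j}{2}$)
$C{\left(W,t \right)} = 8 - 3 t$ ($C{\left(W,t \right)} = 2 - \left(\frac{t}{2} - 1\right) 6 = 2 - \left(-1 + \frac{t}{2}\right) 6 = 2 - \left(-6 + 3 t\right) = 8 - 3 t$)
$39606 + C{\left(71,-127 \right)} = 39606 + \left(8 - -381\right) = 39606 + \left(8 + 381\right) = 39606 + 389 = 39995$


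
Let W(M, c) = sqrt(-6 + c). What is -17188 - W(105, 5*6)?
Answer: -17188 - 2*sqrt(6) ≈ -17193.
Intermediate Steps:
-17188 - W(105, 5*6) = -17188 - sqrt(-6 + 5*6) = -17188 - sqrt(-6 + 30) = -17188 - sqrt(24) = -17188 - 2*sqrt(6)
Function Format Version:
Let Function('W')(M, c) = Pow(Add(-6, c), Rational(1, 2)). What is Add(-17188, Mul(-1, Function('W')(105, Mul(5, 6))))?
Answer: Add(-17188, Mul(-2, Pow(6, Rational(1, 2)))) ≈ -17193.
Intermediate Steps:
Add(-17188, Mul(-1, Function('W')(105, Mul(5, 6)))) = Add(-17188, Mul(-1, Pow(Add(-6, Mul(5, 6)), Rational(1, 2)))) = Add(-17188, Mul(-1, Pow(Add(-6, 30), Rational(1, 2)))) = Add(-17188, Mul(-1, Pow(24, Rational(1, 2)))) = Add(-17188, Mul(-1, Mul(2, Pow(6, Rational(1, 2))))) = Add(-17188, Mul(-2, Pow(6, Rational(1, 2))))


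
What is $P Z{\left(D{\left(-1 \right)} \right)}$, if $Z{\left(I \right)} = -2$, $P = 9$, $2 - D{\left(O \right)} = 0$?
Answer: $-18$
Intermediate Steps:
$D{\left(O \right)} = 2$ ($D{\left(O \right)} = 2 - 0 = 2 + 0 = 2$)
$P Z{\left(D{\left(-1 \right)} \right)} = 9 \left(-2\right) = -18$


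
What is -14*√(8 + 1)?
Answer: -42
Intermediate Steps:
-14*√(8 + 1) = -14*√9 = -14*3 = -42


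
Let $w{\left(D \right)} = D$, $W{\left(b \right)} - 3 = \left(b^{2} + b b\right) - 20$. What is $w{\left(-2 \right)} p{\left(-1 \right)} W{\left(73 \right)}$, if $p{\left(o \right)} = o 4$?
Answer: $85128$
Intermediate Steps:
$W{\left(b \right)} = -17 + 2 b^{2}$ ($W{\left(b \right)} = 3 - \left(20 - b^{2} - b b\right) = 3 + \left(\left(b^{2} + b^{2}\right) - 20\right) = 3 + \left(2 b^{2} - 20\right) = 3 + \left(-20 + 2 b^{2}\right) = -17 + 2 b^{2}$)
$p{\left(o \right)} = 4 o$
$w{\left(-2 \right)} p{\left(-1 \right)} W{\left(73 \right)} = - 2 \cdot 4 \left(-1\right) \left(-17 + 2 \cdot 73^{2}\right) = \left(-2\right) \left(-4\right) \left(-17 + 2 \cdot 5329\right) = 8 \left(-17 + 10658\right) = 8 \cdot 10641 = 85128$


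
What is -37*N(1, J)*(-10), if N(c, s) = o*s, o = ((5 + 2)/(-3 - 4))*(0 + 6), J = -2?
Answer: 4440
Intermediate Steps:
o = -6 (o = (7/(-7))*6 = (7*(-1/7))*6 = -1*6 = -6)
N(c, s) = -6*s
-37*N(1, J)*(-10) = -(-222)*(-2)*(-10) = -37*12*(-10) = -444*(-10) = 4440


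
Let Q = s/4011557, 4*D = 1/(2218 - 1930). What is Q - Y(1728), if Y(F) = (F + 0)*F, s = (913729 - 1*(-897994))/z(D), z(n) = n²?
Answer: -9574100176896/4011557 ≈ -2.3866e+6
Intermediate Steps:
D = 1/1152 (D = 1/(4*(2218 - 1930)) = (¼)/288 = (¼)*(1/288) = 1/1152 ≈ 0.00086806)
s = 2404344840192 (s = (913729 - 1*(-897994))/((1/1152)²) = (913729 + 897994)/(1/1327104) = 1811723*1327104 = 2404344840192)
Y(F) = F² (Y(F) = F*F = F²)
Q = 2404344840192/4011557 ≈ 5.9935e+5
Q - Y(1728) = 2404344840192/4011557 - 1*1728² = 2404344840192/4011557 - 1*2985984 = 2404344840192/4011557 - 2985984 = -9574100176896/4011557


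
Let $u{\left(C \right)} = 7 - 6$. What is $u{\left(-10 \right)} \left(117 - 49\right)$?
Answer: $68$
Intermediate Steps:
$u{\left(C \right)} = 1$ ($u{\left(C \right)} = 7 - 6 = 1$)
$u{\left(-10 \right)} \left(117 - 49\right) = 1 \left(117 - 49\right) = 1 \cdot 68 = 68$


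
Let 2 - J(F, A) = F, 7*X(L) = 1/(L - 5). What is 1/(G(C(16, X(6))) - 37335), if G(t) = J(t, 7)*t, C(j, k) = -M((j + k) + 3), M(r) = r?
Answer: -49/1849247 ≈ -2.6497e-5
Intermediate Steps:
X(L) = 1/(7*(-5 + L)) (X(L) = 1/(7*(L - 5)) = 1/(7*(-5 + L)))
J(F, A) = 2 - F
C(j, k) = -3 - j - k (C(j, k) = -((j + k) + 3) = -(3 + j + k) = -3 - j - k)
G(t) = t*(2 - t) (G(t) = (2 - t)*t = t*(2 - t))
1/(G(C(16, X(6))) - 37335) = 1/((-3 - 1*16 - 1/(7*(-5 + 6)))*(2 - (-3 - 1*16 - 1/(7*(-5 + 6)))) - 37335) = 1/((-3 - 16 - 1/(7*1))*(2 - (-3 - 16 - 1/(7*1))) - 37335) = 1/((-3 - 16 - 1/7)*(2 - (-3 - 16 - 1/7)) - 37335) = 1/((-3 - 16 - 1*⅐)*(2 - (-3 - 16 - 1*⅐)) - 37335) = 1/((-3 - 16 - ⅐)*(2 - (-3 - 16 - ⅐)) - 37335) = 1/(-134*(2 - 1*(-134/7))/7 - 37335) = 1/(-134*(2 + 134/7)/7 - 37335) = 1/(-134/7*148/7 - 37335) = 1/(-19832/49 - 37335) = 1/(-1849247/49) = -49/1849247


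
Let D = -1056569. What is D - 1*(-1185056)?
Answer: 128487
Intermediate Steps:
D - 1*(-1185056) = -1056569 - 1*(-1185056) = -1056569 + 1185056 = 128487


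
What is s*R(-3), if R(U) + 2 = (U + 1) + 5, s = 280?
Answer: 280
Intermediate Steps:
R(U) = 4 + U (R(U) = -2 + ((U + 1) + 5) = -2 + ((1 + U) + 5) = -2 + (6 + U) = 4 + U)
s*R(-3) = 280*(4 - 3) = 280*1 = 280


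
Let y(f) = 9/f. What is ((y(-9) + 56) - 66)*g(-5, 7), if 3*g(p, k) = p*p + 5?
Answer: -110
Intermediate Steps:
g(p, k) = 5/3 + p**2/3 (g(p, k) = (p*p + 5)/3 = (p**2 + 5)/3 = (5 + p**2)/3 = 5/3 + p**2/3)
((y(-9) + 56) - 66)*g(-5, 7) = ((9/(-9) + 56) - 66)*(5/3 + (1/3)*(-5)**2) = ((9*(-1/9) + 56) - 66)*(5/3 + (1/3)*25) = ((-1 + 56) - 66)*(5/3 + 25/3) = (55 - 66)*10 = -11*10 = -110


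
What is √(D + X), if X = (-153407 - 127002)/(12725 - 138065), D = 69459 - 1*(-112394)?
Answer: √714241699667715/62670 ≈ 426.44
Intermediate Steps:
D = 181853 (D = 69459 + 112394 = 181853)
X = 280409/125340 (X = -280409/(-125340) = -280409*(-1/125340) = 280409/125340 ≈ 2.2372)
√(D + X) = √(181853 + 280409/125340) = √(22793735429/125340) = √714241699667715/62670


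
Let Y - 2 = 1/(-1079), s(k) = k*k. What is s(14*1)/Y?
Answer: 211484/2157 ≈ 98.045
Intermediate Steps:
s(k) = k²
Y = 2157/1079 (Y = 2 + 1/(-1079) = 2 - 1/1079 = 2157/1079 ≈ 1.9991)
s(14*1)/Y = (14*1)²/(2157/1079) = 14²*(1079/2157) = 196*(1079/2157) = 211484/2157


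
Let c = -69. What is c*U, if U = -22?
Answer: 1518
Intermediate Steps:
c*U = -69*(-22) = 1518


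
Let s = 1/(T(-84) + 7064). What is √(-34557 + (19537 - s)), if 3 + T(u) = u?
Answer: I*√731151512557/6977 ≈ 122.56*I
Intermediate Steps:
T(u) = -3 + u
s = 1/6977 (s = 1/((-3 - 84) + 7064) = 1/(-87 + 7064) = 1/6977 ≈ 0.00014333)
√(-34557 + (19537 - s)) = √(-34557 + (19537 - 1*1/6977)) = √(-34557 + (19537 - 1/6977)) = √(-34557 + 136309648/6977) = √(-104794541/6977) = I*√731151512557/6977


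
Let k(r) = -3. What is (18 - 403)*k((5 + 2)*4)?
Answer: 1155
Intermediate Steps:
(18 - 403)*k((5 + 2)*4) = (18 - 403)*(-3) = -385*(-3) = 1155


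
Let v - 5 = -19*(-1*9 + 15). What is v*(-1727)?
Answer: 188243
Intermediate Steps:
v = -109 (v = 5 - 19*(-1*9 + 15) = 5 - 19*(-9 + 15) = 5 - 19*6 = 5 - 114 = -109)
v*(-1727) = -109*(-1727) = 188243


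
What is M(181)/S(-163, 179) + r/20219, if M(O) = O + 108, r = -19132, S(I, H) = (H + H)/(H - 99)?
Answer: 230307012/3619201 ≈ 63.635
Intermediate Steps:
S(I, H) = 2*H/(-99 + H) (S(I, H) = (2*H)/(-99 + H) = 2*H/(-99 + H))
M(O) = 108 + O
M(181)/S(-163, 179) + r/20219 = (108 + 181)/((2*179/(-99 + 179))) - 19132/20219 = 289/((2*179/80)) - 19132*1/20219 = 289/((2*179*(1/80))) - 19132/20219 = 289/(179/40) - 19132/20219 = 289*(40/179) - 19132/20219 = 11560/179 - 19132/20219 = 230307012/3619201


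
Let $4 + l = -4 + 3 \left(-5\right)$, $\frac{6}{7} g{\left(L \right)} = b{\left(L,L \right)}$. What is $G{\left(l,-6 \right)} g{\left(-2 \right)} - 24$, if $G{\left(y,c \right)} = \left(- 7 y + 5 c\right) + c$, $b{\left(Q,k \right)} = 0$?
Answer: $-24$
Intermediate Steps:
$g{\left(L \right)} = 0$ ($g{\left(L \right)} = \frac{7}{6} \cdot 0 = 0$)
$l = -23$ ($l = -4 + \left(-4 + 3 \left(-5\right)\right) = -4 - 19 = -23$)
$G{\left(y,c \right)} = - 7 y + 6 c$
$G{\left(l,-6 \right)} g{\left(-2 \right)} - 24 = \left(\left(-7\right) \left(-23\right) + 6 \left(-6\right)\right) 0 - 24 = \left(161 - 36\right) 0 - 24 = 125 \cdot 0 - 24 = 0 - 24 = -24$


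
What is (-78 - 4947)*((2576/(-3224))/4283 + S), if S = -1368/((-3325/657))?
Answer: -16411442074746/12082343 ≈ -1.3583e+6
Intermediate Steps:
S = 47304/175 (S = -1368/((-3325*1/657)) = -1368/(-3325/657) = -1368*(-657/3325) = 47304/175 ≈ 270.31)
(-78 - 4947)*((2576/(-3224))/4283 + S) = (-78 - 4947)*((2576/(-3224))/4283 + 47304/175) = -5025*((2576*(-1/3224))*(1/4283) + 47304/175) = -5025*(-322/403*1/4283 + 47304/175) = -5025*(-322/1726049 + 47304/175) = -5025*81648965546/302058575 = -16411442074746/12082343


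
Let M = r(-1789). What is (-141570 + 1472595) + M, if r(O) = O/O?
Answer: 1331026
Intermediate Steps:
r(O) = 1
M = 1
(-141570 + 1472595) + M = (-141570 + 1472595) + 1 = 1331025 + 1 = 1331026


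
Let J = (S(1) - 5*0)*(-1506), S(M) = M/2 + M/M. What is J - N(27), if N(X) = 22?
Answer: -2281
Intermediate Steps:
S(M) = 1 + M/2 (S(M) = M*(1/2) + 1 = M/2 + 1 = 1 + M/2)
J = -2259 (J = ((1 + (1/2)*1) - 5*0)*(-1506) = ((1 + 1/2) + 0)*(-1506) = (3/2 + 0)*(-1506) = (3/2)*(-1506) = -2259)
J - N(27) = -2259 - 1*22 = -2259 - 22 = -2281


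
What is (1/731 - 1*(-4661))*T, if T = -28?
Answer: -95401376/731 ≈ -1.3051e+5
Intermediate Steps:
(1/731 - 1*(-4661))*T = (1/731 - 1*(-4661))*(-28) = (1/731 + 4661)*(-28) = (3407192/731)*(-28) = -95401376/731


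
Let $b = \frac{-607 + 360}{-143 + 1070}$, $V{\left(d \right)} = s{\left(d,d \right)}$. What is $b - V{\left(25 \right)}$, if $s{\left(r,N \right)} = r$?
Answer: $- \frac{23422}{927} \approx -25.266$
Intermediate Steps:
$V{\left(d \right)} = d$
$b = - \frac{247}{927} \approx -0.26645$
$b - V{\left(25 \right)} = - \frac{247}{927} - 25 = - \frac{23422}{927}$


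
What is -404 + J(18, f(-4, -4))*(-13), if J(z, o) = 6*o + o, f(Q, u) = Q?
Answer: -40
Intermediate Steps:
J(z, o) = 7*o
-404 + J(18, f(-4, -4))*(-13) = -404 + (7*(-4))*(-13) = -404 - 28*(-13) = -404 + 364 = -40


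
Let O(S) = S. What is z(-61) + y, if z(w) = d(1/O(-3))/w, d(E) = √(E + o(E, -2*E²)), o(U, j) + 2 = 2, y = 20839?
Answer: 20839 - I*√3/183 ≈ 20839.0 - 0.0094648*I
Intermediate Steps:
o(U, j) = 0 (o(U, j) = -2 + 2 = 0)
d(E) = √E (d(E) = √(E + 0) = √E)
z(w) = I*√3/(3*w) (z(w) = √(1/(-3))/w = √(-⅓)/w = (I*√3/3)/w = I*√3/(3*w))
z(-61) + y = (⅓)*I*√3/(-61) + 20839 = (⅓)*I*√3*(-1/61) + 20839 = -I*√3/183 + 20839 = 20839 - I*√3/183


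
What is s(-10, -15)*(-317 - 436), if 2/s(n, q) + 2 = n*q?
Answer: -753/74 ≈ -10.176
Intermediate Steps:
s(n, q) = 2/(-2 + n*q)
s(-10, -15)*(-317 - 436) = (2/(-2 - 10*(-15)))*(-317 - 436) = (2/(-2 + 150))*(-753) = (2/148)*(-753) = (2*(1/148))*(-753) = (1/74)*(-753) = -753/74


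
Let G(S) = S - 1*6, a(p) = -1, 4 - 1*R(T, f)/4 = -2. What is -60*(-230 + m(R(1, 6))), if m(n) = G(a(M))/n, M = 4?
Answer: 27635/2 ≈ 13818.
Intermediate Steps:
R(T, f) = 24 (R(T, f) = 16 - 4*(-2) = 16 + 8 = 24)
G(S) = -6 + S (G(S) = S - 6 = -6 + S)
m(n) = -7/n (m(n) = (-6 - 1)/n = -7/n)
-60*(-230 + m(R(1, 6))) = -60*(-230 - 7/24) = -60*(-5527/24) = 27635/2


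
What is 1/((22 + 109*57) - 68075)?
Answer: -1/61840 ≈ -1.6171e-5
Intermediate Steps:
1/((22 + 109*57) - 68075) = 1/((22 + 6213) - 68075) = 1/(6235 - 68075) = 1/(-61840) = -1/61840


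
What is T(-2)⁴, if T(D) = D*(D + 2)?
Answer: 0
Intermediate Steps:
T(D) = D*(2 + D)
T(-2)⁴ = (-2*(2 - 2))⁴ = (-2*0)⁴ = 0⁴ = 0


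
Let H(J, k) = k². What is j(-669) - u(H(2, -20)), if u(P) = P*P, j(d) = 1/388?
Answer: -62079999/388 ≈ -1.6000e+5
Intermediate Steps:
j(d) = 1/388
u(P) = P²
j(-669) - u(H(2, -20)) = 1/388 - ((-20)²)² = 1/388 - 1*400² = 1/388 - 1*160000 = 1/388 - 160000 = -62079999/388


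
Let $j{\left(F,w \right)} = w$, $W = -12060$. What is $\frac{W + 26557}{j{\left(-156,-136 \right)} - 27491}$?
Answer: $- \frac{14497}{27627} \approx -0.52474$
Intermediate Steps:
$\frac{W + 26557}{j{\left(-156,-136 \right)} - 27491} = \frac{-12060 + 26557}{-136 - 27491} = \frac{14497}{-27627} = 14497 \left(- \frac{1}{27627}\right) = - \frac{14497}{27627}$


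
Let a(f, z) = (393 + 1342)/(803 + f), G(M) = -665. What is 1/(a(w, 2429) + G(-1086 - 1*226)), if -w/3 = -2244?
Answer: -1507/1001808 ≈ -0.0015043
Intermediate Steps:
w = 6732 (w = -3*(-2244) = 6732)
a(f, z) = 1735/(803 + f)
1/(a(w, 2429) + G(-1086 - 1*226)) = 1/(1735/(803 + 6732) - 665) = 1/(1735/7535 - 665) = 1/(1735*(1/7535) - 665) = 1/(347/1507 - 665) = 1/(-1001808/1507) = -1507/1001808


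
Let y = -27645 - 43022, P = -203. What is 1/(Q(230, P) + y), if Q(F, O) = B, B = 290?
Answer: -1/70377 ≈ -1.4209e-5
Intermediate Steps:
Q(F, O) = 290
y = -70667
1/(Q(230, P) + y) = 1/(290 - 70667) = 1/(-70377) = -1/70377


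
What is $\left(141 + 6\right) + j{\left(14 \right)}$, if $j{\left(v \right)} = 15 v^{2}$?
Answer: $3087$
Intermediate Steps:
$\left(141 + 6\right) + j{\left(14 \right)} = \left(141 + 6\right) + 15 \cdot 14^{2} = 147 + 15 \cdot 196 = 147 + 2940 = 3087$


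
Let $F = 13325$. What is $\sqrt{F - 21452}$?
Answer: $3 i \sqrt{903} \approx 90.15 i$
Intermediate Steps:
$\sqrt{F - 21452} = \sqrt{13325 - 21452} = \sqrt{-8127} = 3 i \sqrt{903}$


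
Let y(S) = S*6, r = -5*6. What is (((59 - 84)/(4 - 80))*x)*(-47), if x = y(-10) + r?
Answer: 52875/38 ≈ 1391.4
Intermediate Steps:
r = -30
y(S) = 6*S
x = -90 (x = 6*(-10) - 30 = -60 - 30 = -90)
(((59 - 84)/(4 - 80))*x)*(-47) = (((59 - 84)/(4 - 80))*(-90))*(-47) = (-25/(-76)*(-90))*(-47) = (-25*(-1/76)*(-90))*(-47) = ((25/76)*(-90))*(-47) = -1125/38*(-47) = 52875/38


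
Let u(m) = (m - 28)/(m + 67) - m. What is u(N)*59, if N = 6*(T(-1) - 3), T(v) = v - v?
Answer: 49324/49 ≈ 1006.6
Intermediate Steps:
T(v) = 0
N = -18 (N = 6*(0 - 3) = 6*(-3) = -18)
u(m) = -m + (-28 + m)/(67 + m) (u(m) = (-28 + m)/(67 + m) - m = -m + (-28 + m)/(67 + m))
u(N)*59 = ((-28 - 1*(-18)² - 66*(-18))/(67 - 18))*59 = ((-28 - 1*324 + 1188)/49)*59 = ((-28 - 324 + 1188)/49)*59 = ((1/49)*836)*59 = (836/49)*59 = 49324/49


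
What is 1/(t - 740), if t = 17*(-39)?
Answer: -1/1403 ≈ -0.00071276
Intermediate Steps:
t = -663
1/(t - 740) = 1/(-663 - 740) = 1/(-1403) = -1/1403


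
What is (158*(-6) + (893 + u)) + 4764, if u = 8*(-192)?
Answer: 3173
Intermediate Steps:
u = -1536
(158*(-6) + (893 + u)) + 4764 = (158*(-6) + (893 - 1536)) + 4764 = (-948 - 643) + 4764 = -1591 + 4764 = 3173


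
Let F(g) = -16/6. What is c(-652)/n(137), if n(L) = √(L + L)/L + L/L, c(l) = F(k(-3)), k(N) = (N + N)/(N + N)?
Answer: -1096/405 + 8*√274/405 ≈ -2.3792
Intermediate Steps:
k(N) = 1 (k(N) = (2*N)/((2*N)) = (2*N)*(1/(2*N)) = 1)
F(g) = -8/3 (F(g) = -16*⅙ = -8/3)
c(l) = -8/3
n(L) = 1 + √2/√L (n(L) = √(2*L)/L + 1 = (√2*√L)/L + 1 = √2/√L + 1 = 1 + √2/√L)
c(-652)/n(137) = -8/(3*(1 + √2/√137)) = -8/(3*(1 + √2*(√137/137))) = -8/(3*(1 + √274/137))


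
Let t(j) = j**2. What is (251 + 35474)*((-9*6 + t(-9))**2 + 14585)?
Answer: 547092650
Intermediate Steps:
(251 + 35474)*((-9*6 + t(-9))**2 + 14585) = (251 + 35474)*((-9*6 + (-9)**2)**2 + 14585) = 35725*((-54 + 81)**2 + 14585) = 35725*(27**2 + 14585) = 35725*(729 + 14585) = 35725*15314 = 547092650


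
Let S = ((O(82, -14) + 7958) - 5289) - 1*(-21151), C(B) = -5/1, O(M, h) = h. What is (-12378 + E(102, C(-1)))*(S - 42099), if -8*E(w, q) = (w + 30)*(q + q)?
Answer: 223412409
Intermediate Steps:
C(B) = -5 (C(B) = -5*1 = -5)
E(w, q) = -q*(30 + w)/4 (E(w, q) = -(w + 30)*(q + q)/8 = -(30 + w)*2*q/8 = -q*(30 + w)/4)
S = 23806 (S = ((-14 + 7958) - 5289) - 1*(-21151) = (7944 - 5289) + 21151 = 2655 + 21151 = 23806)
(-12378 + E(102, C(-1)))*(S - 42099) = (-12378 - ¼*(-5)*(30 + 102))*(23806 - 42099) = (-12378 - ¼*(-5)*132)*(-18293) = (-12378 + 165)*(-18293) = -12213*(-18293) = 223412409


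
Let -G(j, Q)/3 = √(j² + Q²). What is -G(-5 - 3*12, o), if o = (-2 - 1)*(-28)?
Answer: 3*√8737 ≈ 280.42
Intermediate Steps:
o = 84 (o = -3*(-28) = 84)
G(j, Q) = -3*√(Q² + j²) (G(j, Q) = -3*√(j² + Q²) = -3*√(Q² + j²))
-G(-5 - 3*12, o) = -(-3)*√(84² + (-5 - 3*12)²) = -(-3)*√(7056 + (-5 - 36)²) = -(-3)*√(7056 + (-41)²) = -(-3)*√(7056 + 1681) = -(-3)*√8737 = 3*√8737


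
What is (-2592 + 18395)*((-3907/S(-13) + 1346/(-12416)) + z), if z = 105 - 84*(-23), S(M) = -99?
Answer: 20166396877199/614592 ≈ 3.2813e+7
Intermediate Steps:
z = 2037 (z = 105 + 1932 = 2037)
(-2592 + 18395)*((-3907/S(-13) + 1346/(-12416)) + z) = (-2592 + 18395)*((-3907/(-99) + 1346/(-12416)) + 2037) = 15803*((-3907*(-1/99) + 1346*(-1/12416)) + 2037) = 15803*((3907/99 - 673/6208) + 2037) = 15803*(24188029/614592 + 2037) = 15803*(1276111933/614592) = 20166396877199/614592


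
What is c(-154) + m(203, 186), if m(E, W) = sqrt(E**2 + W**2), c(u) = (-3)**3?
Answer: -27 + sqrt(75805) ≈ 248.33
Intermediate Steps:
c(u) = -27
c(-154) + m(203, 186) = -27 + sqrt(203**2 + 186**2) = -27 + sqrt(41209 + 34596) = -27 + sqrt(75805)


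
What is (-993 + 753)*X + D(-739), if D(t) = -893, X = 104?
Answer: -25853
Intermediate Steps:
(-993 + 753)*X + D(-739) = (-993 + 753)*104 - 893 = -240*104 - 893 = -24960 - 893 = -25853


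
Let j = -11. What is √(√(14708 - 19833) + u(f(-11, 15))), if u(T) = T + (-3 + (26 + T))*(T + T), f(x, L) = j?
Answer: √(-275 + 5*I*√205) ≈ 2.1407 + 16.721*I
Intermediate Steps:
f(x, L) = -11
u(T) = T + 2*T*(23 + T) (u(T) = T + (23 + T)*(2*T) = T + 2*T*(23 + T))
√(√(14708 - 19833) + u(f(-11, 15))) = √(√(14708 - 19833) - 11*(47 + 2*(-11))) = √(√(-5125) - 11*(47 - 22)) = √(5*I*√205 - 11*25) = √(5*I*√205 - 275) = √(-275 + 5*I*√205)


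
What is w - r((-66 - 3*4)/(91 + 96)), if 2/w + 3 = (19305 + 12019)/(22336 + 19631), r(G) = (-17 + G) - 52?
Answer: 1212008379/17685899 ≈ 68.530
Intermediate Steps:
r(G) = -69 + G
w = -83934/94577 (w = 2/(-3 + (19305 + 12019)/(22336 + 19631)) = 2/(-3 + 31324/41967) = 2/(-94577/41967) = 2*(-41967/94577) = -83934/94577 ≈ -0.88747)
w - r((-66 - 3*4)/(91 + 96)) = -83934/94577 - (-69 + (-66 - 3*4)/(91 + 96)) = -83934/94577 - (-69 + (-66 - 12)/187) = -83934/94577 - (-69 - 78*1/187) = -83934/94577 - (-69 - 78/187) = -83934/94577 - 1*(-12981/187) = -83934/94577 + 12981/187 = 1212008379/17685899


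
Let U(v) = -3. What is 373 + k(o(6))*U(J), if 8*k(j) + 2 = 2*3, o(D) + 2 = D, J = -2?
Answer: 743/2 ≈ 371.50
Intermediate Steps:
o(D) = -2 + D
k(j) = ½ (k(j) = -¼ + (2*3)/8 = -¼ + (⅛)*6 = -¼ + ¾ = ½)
373 + k(o(6))*U(J) = 373 + (½)*(-3) = 373 - 3/2 = 743/2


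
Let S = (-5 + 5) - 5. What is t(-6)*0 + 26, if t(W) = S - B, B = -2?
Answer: 26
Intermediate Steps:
S = -5 (S = 0 - 5 = -5)
t(W) = -3 (t(W) = -5 - 1*(-2) = -5 + 2 = -3)
t(-6)*0 + 26 = -3*0 + 26 = 0 + 26 = 26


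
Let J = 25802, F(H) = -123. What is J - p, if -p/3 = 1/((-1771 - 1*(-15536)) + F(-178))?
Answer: 351990887/13642 ≈ 25802.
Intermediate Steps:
p = -3/13642 (p = -3/((-1771 - 1*(-15536)) - 123) = -3/((-1771 + 15536) - 123) = -3/(13765 - 123) = -3/13642 ≈ -0.00021991)
J - p = 25802 - 1*(-3/13642) = 25802 + 3/13642 = 351990887/13642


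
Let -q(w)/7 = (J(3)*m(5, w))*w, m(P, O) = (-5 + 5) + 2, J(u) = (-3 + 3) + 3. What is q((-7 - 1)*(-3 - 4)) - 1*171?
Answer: -2523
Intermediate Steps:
J(u) = 3 (J(u) = 0 + 3 = 3)
m(P, O) = 2 (m(P, O) = 0 + 2 = 2)
q(w) = -42*w (q(w) = -7*3*2*w = -42*w)
q((-7 - 1)*(-3 - 4)) - 1*171 = -42*(-7 - 1)*(-3 - 4) - 1*171 = -(-336)*(-7) - 171 = -42*56 - 171 = -2352 - 171 = -2523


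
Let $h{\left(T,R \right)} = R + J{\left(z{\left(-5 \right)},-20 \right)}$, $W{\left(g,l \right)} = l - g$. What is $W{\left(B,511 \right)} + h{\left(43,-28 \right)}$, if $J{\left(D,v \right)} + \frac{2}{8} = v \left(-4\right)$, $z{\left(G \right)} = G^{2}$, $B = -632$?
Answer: $\frac{4779}{4} \approx 1194.8$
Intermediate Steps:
$J{\left(D,v \right)} = - \frac{1}{4} - 4 v$ ($J{\left(D,v \right)} = - \frac{1}{4} + v \left(-4\right) = - \frac{1}{4} - 4 v$)
$h{\left(T,R \right)} = \frac{319}{4} + R$ ($h{\left(T,R \right)} = R - - \frac{319}{4} = R + \left(- \frac{1}{4} + 80\right) = R + \frac{319}{4} = \frac{319}{4} + R$)
$W{\left(B,511 \right)} + h{\left(43,-28 \right)} = \left(511 - -632\right) + \left(\frac{319}{4} - 28\right) = \left(511 + 632\right) + \frac{207}{4} = 1143 + \frac{207}{4} = \frac{4779}{4}$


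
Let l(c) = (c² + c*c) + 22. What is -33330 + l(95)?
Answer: -15258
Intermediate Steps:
l(c) = 22 + 2*c² (l(c) = (c² + c²) + 22 = 2*c² + 22 = 22 + 2*c²)
-33330 + l(95) = -33330 + (22 + 2*95²) = -33330 + (22 + 2*9025) = -33330 + (22 + 18050) = -33330 + 18072 = -15258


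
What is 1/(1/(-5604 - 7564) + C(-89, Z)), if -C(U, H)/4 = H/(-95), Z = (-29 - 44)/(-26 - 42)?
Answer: 21266320/959649 ≈ 22.161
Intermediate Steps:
Z = 73/68 (Z = -73/(-68) = -73*(-1/68) = 73/68 ≈ 1.0735)
C(U, H) = 4*H/95 (C(U, H) = -4*H/(-95) = -4*H*(-1)/95 = -(-4)*H/95 = 4*H/95)
1/(1/(-5604 - 7564) + C(-89, Z)) = 1/(1/(-5604 - 7564) + (4/95)*(73/68)) = 1/(1/(-13168) + 73/1615) = 1/(-1/13168 + 73/1615) = 1/(959649/21266320) = 21266320/959649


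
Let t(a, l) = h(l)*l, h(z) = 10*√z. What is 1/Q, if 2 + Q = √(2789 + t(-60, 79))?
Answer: -1/(2 - √(2789 + 790*√79)) ≈ 0.010304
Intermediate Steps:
t(a, l) = 10*l^(3/2) (t(a, l) = (10*√l)*l = 10*l^(3/2))
Q = -2 + √(2789 + 790*√79) (Q = -2 + √(2789 + 10*79^(3/2)) = -2 + √(2789 + 10*(79*√79)) = -2 + √(2789 + 790*√79) ≈ 97.049)
1/Q = 1/(-2 + √(2789 + 790*√79))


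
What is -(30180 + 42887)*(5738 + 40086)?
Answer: -3348222208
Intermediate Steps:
-(30180 + 42887)*(5738 + 40086) = -73067*45824 = -1*3348222208 = -3348222208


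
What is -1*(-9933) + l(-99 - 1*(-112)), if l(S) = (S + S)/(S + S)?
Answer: 9934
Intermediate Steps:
l(S) = 1 (l(S) = (2*S)/((2*S)) = (2*S)*(1/(2*S)) = 1)
-1*(-9933) + l(-99 - 1*(-112)) = -1*(-9933) + 1 = 9933 + 1 = 9934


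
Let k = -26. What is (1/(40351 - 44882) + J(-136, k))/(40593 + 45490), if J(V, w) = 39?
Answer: 176708/390042073 ≈ 0.00045305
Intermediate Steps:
(1/(40351 - 44882) + J(-136, k))/(40593 + 45490) = (1/(40351 - 44882) + 39)/(40593 + 45490) = (1/(-4531) + 39)/86083 = (-1/4531 + 39)*(1/86083) = (176708/4531)*(1/86083) = 176708/390042073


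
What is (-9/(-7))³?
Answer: 729/343 ≈ 2.1254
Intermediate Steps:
(-9/(-7))³ = (-9*(-1)/7)³ = (-3*(-3/7))³ = (9/7)³ = 729/343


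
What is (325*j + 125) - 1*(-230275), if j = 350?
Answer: 344150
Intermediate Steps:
(325*j + 125) - 1*(-230275) = (325*350 + 125) - 1*(-230275) = (113750 + 125) + 230275 = 113875 + 230275 = 344150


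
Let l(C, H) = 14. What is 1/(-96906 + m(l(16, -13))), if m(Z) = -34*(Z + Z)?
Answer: -1/97858 ≈ -1.0219e-5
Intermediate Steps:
m(Z) = -68*Z
1/(-96906 + m(l(16, -13))) = 1/(-96906 - 68*14) = 1/(-96906 - 952) = 1/(-97858) = -1/97858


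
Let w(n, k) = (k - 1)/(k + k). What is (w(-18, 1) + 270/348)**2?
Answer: 2025/3364 ≈ 0.60196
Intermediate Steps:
w(n, k) = (-1 + k)/(2*k) (w(n, k) = (-1 + k)/((2*k)) = (-1 + k)*(1/(2*k)) = (-1 + k)/(2*k))
(w(-18, 1) + 270/348)**2 = ((1/2)*(-1 + 1)/1 + 270/348)**2 = ((1/2)*1*0 + 270*(1/348))**2 = (0 + 45/58)**2 = (45/58)**2 = 2025/3364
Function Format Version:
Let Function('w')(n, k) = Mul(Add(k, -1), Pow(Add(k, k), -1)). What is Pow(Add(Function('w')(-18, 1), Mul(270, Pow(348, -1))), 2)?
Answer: Rational(2025, 3364) ≈ 0.60196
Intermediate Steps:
Function('w')(n, k) = Mul(Rational(1, 2), Pow(k, -1), Add(-1, k)) (Function('w')(n, k) = Mul(Add(-1, k), Pow(Mul(2, k), -1)) = Mul(Add(-1, k), Mul(Rational(1, 2), Pow(k, -1))) = Mul(Rational(1, 2), Pow(k, -1), Add(-1, k)))
Pow(Add(Function('w')(-18, 1), Mul(270, Pow(348, -1))), 2) = Pow(Add(Mul(Rational(1, 2), Pow(1, -1), Add(-1, 1)), Mul(270, Pow(348, -1))), 2) = Pow(Add(Mul(Rational(1, 2), 1, 0), Mul(270, Rational(1, 348))), 2) = Pow(Add(0, Rational(45, 58)), 2) = Pow(Rational(45, 58), 2) = Rational(2025, 3364)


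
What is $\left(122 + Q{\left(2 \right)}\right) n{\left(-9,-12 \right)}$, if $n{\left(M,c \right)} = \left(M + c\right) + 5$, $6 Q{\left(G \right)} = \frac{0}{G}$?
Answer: $-1952$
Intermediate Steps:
$Q{\left(G \right)} = 0$ ($Q{\left(G \right)} = \frac{0 \frac{1}{G}}{6} = \frac{1}{6} \cdot 0 = 0$)
$n{\left(M,c \right)} = 5 + M + c$
$\left(122 + Q{\left(2 \right)}\right) n{\left(-9,-12 \right)} = \left(122 + 0\right) \left(5 - 9 - 12\right) = 122 \left(-16\right) = -1952$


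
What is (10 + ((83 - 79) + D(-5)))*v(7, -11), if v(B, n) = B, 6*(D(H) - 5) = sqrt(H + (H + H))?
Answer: 133 + 7*I*sqrt(15)/6 ≈ 133.0 + 4.5185*I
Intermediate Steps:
D(H) = 5 + sqrt(3)*sqrt(H)/6 (D(H) = 5 + sqrt(H + (H + H))/6 = 5 + sqrt(H + 2*H)/6 = 5 + sqrt(3*H)/6 = 5 + (sqrt(3)*sqrt(H))/6 = 5 + sqrt(3)*sqrt(H)/6)
(10 + ((83 - 79) + D(-5)))*v(7, -11) = (10 + ((83 - 79) + (5 + sqrt(3)*sqrt(-5)/6)))*7 = (10 + (4 + (5 + sqrt(3)*(I*sqrt(5))/6)))*7 = (10 + (4 + (5 + I*sqrt(15)/6)))*7 = (10 + (9 + I*sqrt(15)/6))*7 = (19 + I*sqrt(15)/6)*7 = 133 + 7*I*sqrt(15)/6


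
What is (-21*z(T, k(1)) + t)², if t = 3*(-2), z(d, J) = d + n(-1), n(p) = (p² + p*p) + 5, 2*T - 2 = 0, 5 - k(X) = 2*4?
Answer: 30276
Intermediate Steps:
k(X) = -3 (k(X) = 5 - 2*4 = 5 - 1*8 = 5 - 8 = -3)
T = 1 (T = 1 + (½)*0 = 1 + 0 = 1)
n(p) = 5 + 2*p² (n(p) = (p² + p²) + 5 = 2*p² + 5 = 5 + 2*p²)
z(d, J) = 7 + d (z(d, J) = d + (5 + 2*(-1)²) = d + (5 + 2*1) = d + (5 + 2) = d + 7 = 7 + d)
t = -6
(-21*z(T, k(1)) + t)² = (-21*(7 + 1) - 6)² = (-21*8 - 6)² = (-168 - 6)² = (-174)² = 30276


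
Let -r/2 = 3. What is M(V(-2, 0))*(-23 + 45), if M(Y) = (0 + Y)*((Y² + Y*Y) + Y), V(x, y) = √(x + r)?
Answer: -176 - 704*I*√2 ≈ -176.0 - 995.61*I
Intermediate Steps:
r = -6 (r = -2*3 = -6)
V(x, y) = √(-6 + x) (V(x, y) = √(x - 6) = √(-6 + x))
M(Y) = Y*(Y + 2*Y²) (M(Y) = Y*((Y² + Y²) + Y) = Y*(2*Y² + Y) = Y*(Y + 2*Y²))
M(V(-2, 0))*(-23 + 45) = ((√(-6 - 2))²*(1 + 2*√(-6 - 2)))*(-23 + 45) = ((√(-8))²*(1 + 2*√(-8)))*22 = ((2*I*√2)²*(1 + 2*(2*I*√2)))*22 = -8*(1 + 4*I*√2)*22 = (-8 - 32*I*√2)*22 = -176 - 704*I*√2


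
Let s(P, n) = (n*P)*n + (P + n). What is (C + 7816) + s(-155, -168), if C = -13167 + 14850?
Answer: -4365544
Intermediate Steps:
C = 1683
s(P, n) = P + n + P*n² (s(P, n) = (P*n)*n + (P + n) = P*n² + (P + n) = P + n + P*n²)
(C + 7816) + s(-155, -168) = (1683 + 7816) + (-155 - 168 - 155*(-168)²) = 9499 + (-155 - 168 - 155*28224) = 9499 + (-155 - 168 - 4374720) = 9499 - 4375043 = -4365544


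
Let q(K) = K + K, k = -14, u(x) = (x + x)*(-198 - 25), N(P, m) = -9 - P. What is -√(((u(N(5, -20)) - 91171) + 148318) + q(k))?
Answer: -√63363 ≈ -251.72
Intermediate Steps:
u(x) = -446*x (u(x) = (2*x)*(-223) = -446*x)
q(K) = 2*K
-√(((u(N(5, -20)) - 91171) + 148318) + q(k)) = -√(((-446*(-9 - 1*5) - 91171) + 148318) + 2*(-14)) = -√(((-446*(-9 - 5) - 91171) + 148318) - 28) = -√(((-446*(-14) - 91171) + 148318) - 28) = -√(((6244 - 91171) + 148318) - 28) = -√((-84927 + 148318) - 28) = -√(63391 - 28) = -√63363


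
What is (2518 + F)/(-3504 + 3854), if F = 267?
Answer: 557/70 ≈ 7.9571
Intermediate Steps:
(2518 + F)/(-3504 + 3854) = (2518 + 267)/(-3504 + 3854) = 2785/350 = 2785*(1/350) = 557/70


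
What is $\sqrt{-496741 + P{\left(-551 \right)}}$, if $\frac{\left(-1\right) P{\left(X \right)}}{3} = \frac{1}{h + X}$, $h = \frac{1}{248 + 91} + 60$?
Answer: $\frac{i \sqrt{860136112125253}}{41612} \approx 704.8 i$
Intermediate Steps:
$h = \frac{20341}{339}$ ($h = \frac{1}{339} + 60 = \frac{20341}{339} \approx 60.003$)
$P{\left(X \right)} = - \frac{3}{\frac{20341}{339} + X}$
$\sqrt{-496741 + P{\left(-551 \right)}} = \sqrt{-496741 - \frac{1017}{20341 + 339 \left(-551\right)}} = \sqrt{-496741 - \frac{1017}{20341 - 186789}} = \sqrt{-496741 - \frac{1017}{-166448}} = \sqrt{-496741 - - \frac{1017}{166448}} = \sqrt{-496741 + \frac{1017}{166448}} = \sqrt{- \frac{82681544951}{166448}} = \frac{i \sqrt{860136112125253}}{41612}$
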